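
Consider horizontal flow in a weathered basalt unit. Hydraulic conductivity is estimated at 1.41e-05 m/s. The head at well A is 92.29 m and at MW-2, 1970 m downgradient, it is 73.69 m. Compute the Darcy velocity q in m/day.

Convert K: 1.41e-05 m/s × 86400 = 1.218 m/day.
Hydraulic gradient i = (92.29 − 73.69) / 1970 = 18.6 / 1970 = 0.009442.
Specific discharge q = K · i = 1.218 × 0.009442 = 0.01150 m/day.

0.0115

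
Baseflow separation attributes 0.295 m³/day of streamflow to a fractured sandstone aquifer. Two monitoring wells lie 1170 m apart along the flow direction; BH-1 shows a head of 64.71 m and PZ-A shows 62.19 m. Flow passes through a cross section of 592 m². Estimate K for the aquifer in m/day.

Hydraulic gradient i = (64.71 − 62.19) / 1170 = 2.52 / 1170 = 0.002154.
From Q = K·A·i, K = Q / (A·i) = 0.295 / (592.0 × 0.002154) = 0.2314 m/day.

0.231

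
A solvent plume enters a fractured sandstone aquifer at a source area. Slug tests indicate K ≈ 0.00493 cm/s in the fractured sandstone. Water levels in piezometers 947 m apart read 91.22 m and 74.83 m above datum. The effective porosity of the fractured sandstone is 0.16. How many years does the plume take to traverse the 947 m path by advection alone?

5.63

Convert K: 0.00493 cm/s × 864 = 4.260 m/day.
Hydraulic gradient i = (91.22 − 74.83) / 947 = 16.39 / 947 = 0.01731.
Darcy flux q = K · i = 4.260 × 0.01731 = 0.07372 m/day.
Seepage velocity v = q / n_e = 0.07372 / 0.16 = 0.4608 m/day.
Travel time t = L / v = 947 / 0.4608 = 2055 days = 5.627 years.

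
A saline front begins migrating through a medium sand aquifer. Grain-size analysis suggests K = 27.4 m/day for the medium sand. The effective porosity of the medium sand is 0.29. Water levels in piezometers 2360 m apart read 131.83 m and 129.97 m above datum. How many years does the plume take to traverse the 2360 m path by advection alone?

86.8

Hydraulic gradient i = (131.83 − 129.97) / 2360 = 1.86 / 2360 = 0.0007881.
Darcy flux q = K · i = 27.40 × 0.0007881 = 0.02159 m/day.
Seepage velocity v = q / n_e = 0.02159 / 0.29 = 0.07447 m/day.
Travel time t = L / v = 2360 / 0.07447 = 31693 days = 86.77 years.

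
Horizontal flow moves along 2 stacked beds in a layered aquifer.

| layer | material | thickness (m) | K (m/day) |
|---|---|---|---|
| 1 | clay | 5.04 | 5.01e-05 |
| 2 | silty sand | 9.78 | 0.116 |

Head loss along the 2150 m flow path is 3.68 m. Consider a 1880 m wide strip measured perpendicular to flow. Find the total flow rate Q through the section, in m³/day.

3.65

Flow is parallel to layering, so each bed carries its own Darcy discharge and the transmissivities add.
Σ(K_i·b_i) = 5.01e-05×5.04 + 0.116×9.78 = 1.135 m²/day.
Hydraulic gradient i = Δh / L = 3.68 / 2150 = 0.001712.
Q = Σ(K_i·b_i) · W · i = 1.135 × 1880 × 0.001712 = 3.651 m³/day.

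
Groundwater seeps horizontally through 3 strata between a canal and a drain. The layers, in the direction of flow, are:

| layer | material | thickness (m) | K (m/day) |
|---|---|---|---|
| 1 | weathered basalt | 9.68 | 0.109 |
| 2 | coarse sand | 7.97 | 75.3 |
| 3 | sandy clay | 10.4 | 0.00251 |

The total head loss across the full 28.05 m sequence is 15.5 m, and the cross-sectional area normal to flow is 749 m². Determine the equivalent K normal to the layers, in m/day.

0.00663

Flow is perpendicular to layering, so the layers act in series and the equivalent K is the thickness-weighted harmonic mean.
Total thickness L = 9.68 + 7.97 + 10.4 = 28.05 m.
Σ(b_i/K_i) = 9.68/0.109 + 7.97/75.3 + 10.4/0.00251 = 4232 d.
K_eq = L / Σ(b_i/K_i) = 28.05 / 4232 = 0.006628 m/day.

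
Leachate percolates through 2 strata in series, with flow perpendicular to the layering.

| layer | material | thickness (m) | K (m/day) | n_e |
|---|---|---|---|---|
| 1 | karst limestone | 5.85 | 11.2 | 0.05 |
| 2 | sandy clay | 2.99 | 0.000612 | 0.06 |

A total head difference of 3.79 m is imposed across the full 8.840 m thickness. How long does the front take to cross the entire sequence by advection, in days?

608

With flow normal to the layers, continuity requires the same specific discharge q through every layer.
Σ(b_i/K_i) = 5.85/11.2 + 2.99/0.000612 = 4886 d.
q = Δh / Σ(b_i/K_i) = 3.79 / 4886 = 0.0007757 m/day.
In each layer the seepage velocity is v_i = q/n_i, so the layer transit time is t_i = b_i·n_i / q:
  layer 1 (karst limestone): t_1 = 5.85 × 0.05 / 0.0007757 = 377.1 d
  layer 2 (sandy clay): t_2 = 2.99 × 0.06 / 0.0007757 = 231.3 d
Total t = Σ t_i = 608.4 days.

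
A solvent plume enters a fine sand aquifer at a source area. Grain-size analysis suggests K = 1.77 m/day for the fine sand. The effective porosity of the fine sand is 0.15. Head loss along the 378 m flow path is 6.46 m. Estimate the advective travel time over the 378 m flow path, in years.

5.13

Hydraulic gradient i = Δh / L = 6.46 / 378 = 0.01709.
Darcy flux q = K · i = 1.770 × 0.01709 = 0.03025 m/day.
Seepage velocity v = q / n_e = 0.03025 / 0.15 = 0.2017 m/day.
Travel time t = L / v = 378 / 0.2017 = 1874 days = 5.132 years.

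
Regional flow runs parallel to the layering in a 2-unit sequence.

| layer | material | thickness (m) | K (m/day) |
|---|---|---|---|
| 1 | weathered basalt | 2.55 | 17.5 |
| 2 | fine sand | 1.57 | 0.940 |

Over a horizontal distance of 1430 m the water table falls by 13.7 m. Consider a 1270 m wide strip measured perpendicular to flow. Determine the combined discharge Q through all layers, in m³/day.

561

Flow is parallel to layering, so each bed carries its own Darcy discharge and the transmissivities add.
Σ(K_i·b_i) = 17.5×2.55 + 0.940×1.57 = 46.10 m²/day.
Hydraulic gradient i = Δh / L = 13.7 / 1430 = 0.009580.
Q = Σ(K_i·b_i) · W · i = 46.10 × 1270 × 0.009580 = 560.9 m³/day.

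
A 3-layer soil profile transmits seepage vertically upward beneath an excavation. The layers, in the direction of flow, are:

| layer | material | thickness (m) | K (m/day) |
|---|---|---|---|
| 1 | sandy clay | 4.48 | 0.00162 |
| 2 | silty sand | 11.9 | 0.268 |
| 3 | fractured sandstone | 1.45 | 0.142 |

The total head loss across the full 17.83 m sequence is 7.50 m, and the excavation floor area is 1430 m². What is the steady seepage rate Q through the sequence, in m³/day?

3.80

Flow is perpendicular to layering, so the layers act in series and the equivalent K is the thickness-weighted harmonic mean.
Total thickness L = 4.48 + 11.9 + 1.45 = 17.83 m.
Σ(b_i/K_i) = 4.48/0.00162 + 11.9/0.268 + 1.45/0.142 = 2820 d.
K_eq = L / Σ(b_i/K_i) = 17.83 / 2820 = 0.006323 m/day.
Q = K_eq · A · (Δh/L) = 0.006323 × 1430 × (7.50/17.83) = 3.803 m³/day.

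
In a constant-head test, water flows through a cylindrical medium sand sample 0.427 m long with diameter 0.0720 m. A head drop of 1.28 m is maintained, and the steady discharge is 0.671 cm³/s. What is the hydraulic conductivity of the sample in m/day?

4.75

Cross-sectional area A = π·(d/2)² = π × (0.0720/2)² = 0.004072 m².
Convert discharge: 0.671 cm³/s = 6.710e-07 m³/s.
Darcy's law rearranged: K = Q·L / (A·Δh) = 6.710e-07 × 0.427 / (0.004072 × 1.28) = 5.498e-05 m/s = 4.750 m/day.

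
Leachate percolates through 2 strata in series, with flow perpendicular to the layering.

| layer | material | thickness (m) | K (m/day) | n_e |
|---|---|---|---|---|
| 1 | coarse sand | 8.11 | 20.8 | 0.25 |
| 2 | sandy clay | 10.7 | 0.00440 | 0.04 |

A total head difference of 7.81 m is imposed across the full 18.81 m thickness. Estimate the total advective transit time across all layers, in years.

2.09

With flow normal to the layers, continuity requires the same specific discharge q through every layer.
Σ(b_i/K_i) = 8.11/20.8 + 10.7/0.00440 = 2432 d.
q = Δh / Σ(b_i/K_i) = 7.81 / 2432 = 0.003211 m/day.
In each layer the seepage velocity is v_i = q/n_i, so the layer transit time is t_i = b_i·n_i / q:
  layer 1 (coarse sand): t_1 = 8.11 × 0.25 / 0.003211 = 631.4 d
  layer 2 (sandy clay): t_2 = 10.7 × 0.04 / 0.003211 = 133.3 d
Total t = Σ t_i = 764.7 days = 2.094 years.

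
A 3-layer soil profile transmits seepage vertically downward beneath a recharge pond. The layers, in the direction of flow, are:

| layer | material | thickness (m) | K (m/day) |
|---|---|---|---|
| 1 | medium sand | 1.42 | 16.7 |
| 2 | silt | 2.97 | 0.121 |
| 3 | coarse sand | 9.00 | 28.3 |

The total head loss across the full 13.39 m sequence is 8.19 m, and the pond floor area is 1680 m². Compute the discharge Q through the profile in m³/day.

Flow is perpendicular to layering, so the layers act in series and the equivalent K is the thickness-weighted harmonic mean.
Total thickness L = 1.42 + 2.97 + 9.00 = 13.39 m.
Σ(b_i/K_i) = 1.42/16.7 + 2.97/0.121 + 9.00/28.3 = 24.95 d.
K_eq = L / Σ(b_i/K_i) = 13.39 / 24.95 = 0.5367 m/day.
Q = K_eq · A · (Δh/L) = 0.5367 × 1680 × (8.19/13.39) = 551.5 m³/day.

552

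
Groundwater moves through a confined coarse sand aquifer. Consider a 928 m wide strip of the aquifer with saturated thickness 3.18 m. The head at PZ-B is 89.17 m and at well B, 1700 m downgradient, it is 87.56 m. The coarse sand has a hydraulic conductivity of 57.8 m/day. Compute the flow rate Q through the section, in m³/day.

Cross-sectional area A = 928 × 3.18 = 2951 m².
Hydraulic gradient i = (89.17 − 87.56) / 1700 = 1.61 / 1700 = 0.0009471.
Darcy's law: Q = K · A · i = 57.80 × 2951 × 0.0009471 = 161.5 m³/day.

162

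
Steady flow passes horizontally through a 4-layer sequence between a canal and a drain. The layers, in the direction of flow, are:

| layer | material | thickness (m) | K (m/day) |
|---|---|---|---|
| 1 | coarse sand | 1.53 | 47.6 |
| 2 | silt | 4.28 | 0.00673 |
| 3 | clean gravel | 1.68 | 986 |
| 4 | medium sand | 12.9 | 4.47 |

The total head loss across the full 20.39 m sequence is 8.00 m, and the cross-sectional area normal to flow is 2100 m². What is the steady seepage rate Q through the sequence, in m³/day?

26.3

Flow is perpendicular to layering, so the layers act in series and the equivalent K is the thickness-weighted harmonic mean.
Total thickness L = 1.53 + 4.28 + 1.68 + 12.9 = 20.39 m.
Σ(b_i/K_i) = 1.53/47.6 + 4.28/0.00673 + 1.68/986 + 12.9/4.47 = 638.9 d.
K_eq = L / Σ(b_i/K_i) = 20.39 / 638.9 = 0.03192 m/day.
Q = K_eq · A · (Δh/L) = 0.03192 × 2100 × (8.00/20.39) = 26.30 m³/day.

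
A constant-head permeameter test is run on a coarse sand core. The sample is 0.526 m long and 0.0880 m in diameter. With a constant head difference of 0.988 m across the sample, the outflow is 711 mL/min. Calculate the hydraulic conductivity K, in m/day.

89.6

Cross-sectional area A = π·(d/2)² = π × (0.0880/2)² = 0.006082 m².
Convert discharge: 711 mL/min = 1.185e-05 m³/s.
Darcy's law rearranged: K = Q·L / (A·Δh) = 1.185e-05 × 0.526 / (0.006082 × 0.988) = 0.001037 m/s = 89.62 m/day.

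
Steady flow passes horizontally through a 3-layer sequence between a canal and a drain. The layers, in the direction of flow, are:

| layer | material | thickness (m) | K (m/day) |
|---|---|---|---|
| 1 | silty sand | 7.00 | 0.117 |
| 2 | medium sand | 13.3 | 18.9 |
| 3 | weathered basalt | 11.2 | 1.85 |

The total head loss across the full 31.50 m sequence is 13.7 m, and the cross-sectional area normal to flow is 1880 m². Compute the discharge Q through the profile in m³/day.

387

Flow is perpendicular to layering, so the layers act in series and the equivalent K is the thickness-weighted harmonic mean.
Total thickness L = 7.00 + 13.3 + 11.2 = 31.50 m.
Σ(b_i/K_i) = 7.00/0.117 + 13.3/18.9 + 11.2/1.85 = 66.59 d.
K_eq = L / Σ(b_i/K_i) = 31.50 / 66.59 = 0.4731 m/day.
Q = K_eq · A · (Δh/L) = 0.4731 × 1880 × (13.7/31.50) = 386.8 m³/day.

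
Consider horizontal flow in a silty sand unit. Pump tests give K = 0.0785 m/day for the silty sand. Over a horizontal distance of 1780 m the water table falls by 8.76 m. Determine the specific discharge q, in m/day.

0.000386

Hydraulic gradient i = Δh / L = 8.76 / 1780 = 0.004921.
Specific discharge q = K · i = 0.07850 × 0.004921 = 0.0003863 m/day.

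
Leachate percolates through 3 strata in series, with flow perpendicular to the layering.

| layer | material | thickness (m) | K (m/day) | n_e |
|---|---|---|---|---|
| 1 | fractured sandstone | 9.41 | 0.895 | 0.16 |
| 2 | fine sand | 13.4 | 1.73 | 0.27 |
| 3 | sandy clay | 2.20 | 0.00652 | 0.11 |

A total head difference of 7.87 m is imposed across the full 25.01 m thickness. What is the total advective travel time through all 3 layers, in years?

0.664

With flow normal to the layers, continuity requires the same specific discharge q through every layer.
Σ(b_i/K_i) = 9.41/0.895 + 13.4/1.73 + 2.20/0.00652 = 355.7 d.
q = Δh / Σ(b_i/K_i) = 7.87 / 355.7 = 0.02213 m/day.
In each layer the seepage velocity is v_i = q/n_i, so the layer transit time is t_i = b_i·n_i / q:
  layer 1 (fractured sandstone): t_1 = 9.41 × 0.16 / 0.02213 = 68.05 d
  layer 2 (fine sand): t_2 = 13.4 × 0.27 / 0.02213 = 163.5 d
  layer 3 (sandy clay): t_3 = 2.20 × 0.11 / 0.02213 = 10.94 d
Total t = Σ t_i = 242.5 days = 0.6639 years.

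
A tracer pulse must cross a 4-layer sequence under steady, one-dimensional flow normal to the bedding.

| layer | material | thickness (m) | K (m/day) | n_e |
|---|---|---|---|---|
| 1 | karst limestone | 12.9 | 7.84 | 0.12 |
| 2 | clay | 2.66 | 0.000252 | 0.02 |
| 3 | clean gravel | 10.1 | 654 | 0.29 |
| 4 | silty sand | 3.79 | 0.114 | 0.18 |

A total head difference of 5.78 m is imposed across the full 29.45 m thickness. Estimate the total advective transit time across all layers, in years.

26.1

With flow normal to the layers, continuity requires the same specific discharge q through every layer.
Σ(b_i/K_i) = 12.9/7.84 + 2.66/0.000252 + 10.1/654 + 3.79/0.114 = 10590 d.
q = Δh / Σ(b_i/K_i) = 5.78 / 10590 = 0.0005458 m/day.
In each layer the seepage velocity is v_i = q/n_i, so the layer transit time is t_i = b_i·n_i / q:
  layer 1 (karst limestone): t_1 = 12.9 × 0.12 / 0.0005458 = 2836 d
  layer 2 (clay): t_2 = 2.66 × 0.02 / 0.0005458 = 97.48 d
  layer 3 (clean gravel): t_3 = 10.1 × 0.29 / 0.0005458 = 5367 d
  layer 4 (silty sand): t_4 = 3.79 × 0.18 / 0.0005458 = 1250 d
Total t = Σ t_i = 9550 days = 26.15 years.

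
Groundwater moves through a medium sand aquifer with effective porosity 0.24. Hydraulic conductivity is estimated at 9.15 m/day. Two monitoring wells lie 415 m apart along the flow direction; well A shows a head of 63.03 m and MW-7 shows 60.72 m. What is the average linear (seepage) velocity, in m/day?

Hydraulic gradient i = (63.03 − 60.72) / 415 = 2.31 / 415 = 0.005566.
Darcy flux q = K · i = 9.150 × 0.005566 = 0.05093 m/day.
Seepage velocity v = q / n_e = 0.05093 / 0.24 = 0.2122 m/day.

0.212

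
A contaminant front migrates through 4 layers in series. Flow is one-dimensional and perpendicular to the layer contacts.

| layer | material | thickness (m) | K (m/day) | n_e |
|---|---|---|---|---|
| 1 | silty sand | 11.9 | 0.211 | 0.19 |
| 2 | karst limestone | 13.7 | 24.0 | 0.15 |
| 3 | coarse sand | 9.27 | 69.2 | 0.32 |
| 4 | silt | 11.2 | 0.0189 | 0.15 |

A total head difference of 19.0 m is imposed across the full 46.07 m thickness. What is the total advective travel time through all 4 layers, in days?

With flow normal to the layers, continuity requires the same specific discharge q through every layer.
Σ(b_i/K_i) = 11.9/0.211 + 13.7/24.0 + 9.27/69.2 + 11.2/0.0189 = 649.7 d.
q = Δh / Σ(b_i/K_i) = 19.0 / 649.7 = 0.02924 m/day.
In each layer the seepage velocity is v_i = q/n_i, so the layer transit time is t_i = b_i·n_i / q:
  layer 1 (silty sand): t_1 = 11.9 × 0.19 / 0.02924 = 77.31 d
  layer 2 (karst limestone): t_2 = 13.7 × 0.15 / 0.02924 = 70.27 d
  layer 3 (coarse sand): t_3 = 9.27 × 0.32 / 0.02924 = 101.4 d
  layer 4 (silt): t_4 = 11.2 × 0.15 / 0.02924 = 57.45 d
Total t = Σ t_i = 306.5 days.

306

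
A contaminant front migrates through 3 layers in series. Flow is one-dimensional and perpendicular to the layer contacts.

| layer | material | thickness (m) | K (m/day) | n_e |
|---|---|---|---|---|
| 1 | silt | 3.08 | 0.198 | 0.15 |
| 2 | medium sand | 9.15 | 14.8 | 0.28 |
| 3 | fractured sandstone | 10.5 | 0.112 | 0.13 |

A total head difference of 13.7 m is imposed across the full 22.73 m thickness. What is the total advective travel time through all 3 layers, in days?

35.2

With flow normal to the layers, continuity requires the same specific discharge q through every layer.
Σ(b_i/K_i) = 3.08/0.198 + 9.15/14.8 + 10.5/0.112 = 109.9 d.
q = Δh / Σ(b_i/K_i) = 13.7 / 109.9 = 0.1246 m/day.
In each layer the seepage velocity is v_i = q/n_i, so the layer transit time is t_i = b_i·n_i / q:
  layer 1 (silt): t_1 = 3.08 × 0.15 / 0.1246 = 3.707 d
  layer 2 (medium sand): t_2 = 9.15 × 0.28 / 0.1246 = 20.56 d
  layer 3 (fractured sandstone): t_3 = 10.5 × 0.13 / 0.1246 = 10.95 d
Total t = Σ t_i = 35.22 days.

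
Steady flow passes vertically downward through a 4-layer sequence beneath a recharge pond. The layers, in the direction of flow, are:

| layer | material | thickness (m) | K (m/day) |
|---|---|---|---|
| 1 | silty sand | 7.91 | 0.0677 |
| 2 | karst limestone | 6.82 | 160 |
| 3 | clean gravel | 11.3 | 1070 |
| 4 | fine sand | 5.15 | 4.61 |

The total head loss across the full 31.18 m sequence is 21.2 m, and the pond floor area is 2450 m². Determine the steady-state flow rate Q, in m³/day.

440

Flow is perpendicular to layering, so the layers act in series and the equivalent K is the thickness-weighted harmonic mean.
Total thickness L = 7.91 + 6.82 + 11.3 + 5.15 = 31.18 m.
Σ(b_i/K_i) = 7.91/0.0677 + 6.82/160 + 11.3/1070 + 5.15/4.61 = 118.0 d.
K_eq = L / Σ(b_i/K_i) = 31.18 / 118.0 = 0.2642 m/day.
Q = K_eq · A · (Δh/L) = 0.2642 × 2450 × (21.2/31.18) = 440.1 m³/day.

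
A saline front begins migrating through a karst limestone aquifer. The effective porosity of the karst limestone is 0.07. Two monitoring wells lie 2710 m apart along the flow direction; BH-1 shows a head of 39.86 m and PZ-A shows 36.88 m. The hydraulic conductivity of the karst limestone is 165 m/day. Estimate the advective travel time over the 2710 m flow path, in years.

2.86

Hydraulic gradient i = (39.86 − 36.88) / 2710 = 2.98 / 2710 = 0.001100.
Darcy flux q = K · i = 165.0 × 0.001100 = 0.1814 m/day.
Seepage velocity v = q / n_e = 0.1814 / 0.07 = 2.592 m/day.
Travel time t = L / v = 2710 / 2.592 = 1046 days = 2.863 years.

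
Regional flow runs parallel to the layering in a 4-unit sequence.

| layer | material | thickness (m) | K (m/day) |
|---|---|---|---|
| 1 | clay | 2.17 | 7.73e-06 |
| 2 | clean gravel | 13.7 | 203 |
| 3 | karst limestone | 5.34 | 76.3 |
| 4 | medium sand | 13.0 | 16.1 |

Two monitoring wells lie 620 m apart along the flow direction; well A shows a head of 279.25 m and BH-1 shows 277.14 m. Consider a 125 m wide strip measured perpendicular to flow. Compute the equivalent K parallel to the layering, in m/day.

Flow is parallel to layering, so each bed carries its own Darcy discharge and the transmissivities add.
Σ(K_i·b_i) = 7.73e-06×2.17 + 203×13.7 + 76.3×5.34 + 16.1×13.0 = 3398 m²/day.
Total thickness b = 34.21 m, so K_eq = Σ(K_i·b_i)/b = 99.32 m/day.

99.3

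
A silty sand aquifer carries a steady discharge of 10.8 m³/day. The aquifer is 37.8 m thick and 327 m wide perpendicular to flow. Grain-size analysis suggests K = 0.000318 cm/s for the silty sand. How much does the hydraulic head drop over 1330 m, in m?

Convert K: 0.000318 cm/s × 864 = 0.2748 m/day.
Cross-sectional area A = 327 × 37.8 = 12361 m².
From Q = K·A·i, i = Q / (K·A) = 10.8 / (0.2748 × 12361) = 0.003180.
Head loss Δh = i · L = 0.003180 × 1330 = 4.230 m.

4.23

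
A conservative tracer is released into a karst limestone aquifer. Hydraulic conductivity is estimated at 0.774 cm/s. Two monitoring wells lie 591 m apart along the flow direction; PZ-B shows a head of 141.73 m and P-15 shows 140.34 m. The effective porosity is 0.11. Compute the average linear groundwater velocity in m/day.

14.3

Convert K: 0.774 cm/s × 864 = 668.7 m/day.
Hydraulic gradient i = (141.73 − 140.34) / 591 = 1.39 / 591 = 0.002352.
Darcy flux q = K · i = 668.7 × 0.002352 = 1.573 m/day.
Seepage velocity v = q / n_e = 1.573 / 0.11 = 14.30 m/day.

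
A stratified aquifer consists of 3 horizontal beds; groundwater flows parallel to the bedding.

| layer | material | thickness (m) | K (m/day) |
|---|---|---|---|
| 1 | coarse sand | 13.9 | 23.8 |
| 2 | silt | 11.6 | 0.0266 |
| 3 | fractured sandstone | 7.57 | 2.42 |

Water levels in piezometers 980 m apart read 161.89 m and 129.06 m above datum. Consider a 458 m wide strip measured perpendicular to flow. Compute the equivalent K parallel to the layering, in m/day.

10.6

Flow is parallel to layering, so each bed carries its own Darcy discharge and the transmissivities add.
Σ(K_i·b_i) = 23.8×13.9 + 0.0266×11.6 + 2.42×7.57 = 349.4 m²/day.
Total thickness b = 33.07 m, so K_eq = Σ(K_i·b_i)/b = 10.57 m/day.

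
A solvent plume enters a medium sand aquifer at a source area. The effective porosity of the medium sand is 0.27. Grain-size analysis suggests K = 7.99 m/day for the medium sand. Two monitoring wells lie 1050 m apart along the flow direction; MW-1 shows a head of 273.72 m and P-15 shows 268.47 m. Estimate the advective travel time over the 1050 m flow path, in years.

Hydraulic gradient i = (273.72 − 268.47) / 1050 = 5.25 / 1050 = 0.005000.
Darcy flux q = K · i = 7.990 × 0.005000 = 0.03995 m/day.
Seepage velocity v = q / n_e = 0.03995 / 0.27 = 0.1480 m/day.
Travel time t = L / v = 1050 / 0.1480 = 7096 days = 19.43 years.

19.4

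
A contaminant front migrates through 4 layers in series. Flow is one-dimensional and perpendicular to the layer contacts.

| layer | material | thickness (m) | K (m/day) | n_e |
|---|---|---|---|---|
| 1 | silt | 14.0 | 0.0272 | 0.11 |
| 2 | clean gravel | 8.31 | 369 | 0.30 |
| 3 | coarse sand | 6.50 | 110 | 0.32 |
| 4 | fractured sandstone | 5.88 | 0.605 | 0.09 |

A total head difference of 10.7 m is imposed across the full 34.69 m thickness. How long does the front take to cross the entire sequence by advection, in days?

With flow normal to the layers, continuity requires the same specific discharge q through every layer.
Σ(b_i/K_i) = 14.0/0.0272 + 8.31/369 + 6.50/110 + 5.88/0.605 = 524.5 d.
q = Δh / Σ(b_i/K_i) = 10.7 / 524.5 = 0.02040 m/day.
In each layer the seepage velocity is v_i = q/n_i, so the layer transit time is t_i = b_i·n_i / q:
  layer 1 (silt): t_1 = 14.0 × 0.11 / 0.02040 = 75.49 d
  layer 2 (clean gravel): t_2 = 8.31 × 0.30 / 0.02040 = 122.2 d
  layer 3 (coarse sand): t_3 = 6.50 × 0.32 / 0.02040 = 102.0 d
  layer 4 (fractured sandstone): t_4 = 5.88 × 0.09 / 0.02040 = 25.94 d
Total t = Σ t_i = 325.6 days.

326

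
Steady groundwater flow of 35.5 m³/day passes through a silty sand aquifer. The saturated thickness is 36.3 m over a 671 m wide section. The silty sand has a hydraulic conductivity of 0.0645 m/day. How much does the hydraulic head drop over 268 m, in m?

6.06

Cross-sectional area A = 671 × 36.3 = 24357 m².
From Q = K·A·i, i = Q / (K·A) = 35.5 / (0.06450 × 24357) = 0.02260.
Head loss Δh = i · L = 0.02260 × 268 = 6.056 m.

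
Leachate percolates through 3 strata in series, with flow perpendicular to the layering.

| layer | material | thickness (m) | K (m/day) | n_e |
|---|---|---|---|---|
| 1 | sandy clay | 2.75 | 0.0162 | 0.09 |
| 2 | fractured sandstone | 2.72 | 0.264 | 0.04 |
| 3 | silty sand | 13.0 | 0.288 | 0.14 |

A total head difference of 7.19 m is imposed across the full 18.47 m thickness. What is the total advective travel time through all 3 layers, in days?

With flow normal to the layers, continuity requires the same specific discharge q through every layer.
Σ(b_i/K_i) = 2.75/0.0162 + 2.72/0.264 + 13.0/0.288 = 225.2 d.
q = Δh / Σ(b_i/K_i) = 7.19 / 225.2 = 0.03193 m/day.
In each layer the seepage velocity is v_i = q/n_i, so the layer transit time is t_i = b_i·n_i / q:
  layer 1 (sandy clay): t_1 = 2.75 × 0.09 / 0.03193 = 7.752 d
  layer 2 (fractured sandstone): t_2 = 2.72 × 0.04 / 0.03193 = 3.408 d
  layer 3 (silty sand): t_3 = 13.0 × 0.14 / 0.03193 = 57.00 d
Total t = Σ t_i = 68.16 days.

68.2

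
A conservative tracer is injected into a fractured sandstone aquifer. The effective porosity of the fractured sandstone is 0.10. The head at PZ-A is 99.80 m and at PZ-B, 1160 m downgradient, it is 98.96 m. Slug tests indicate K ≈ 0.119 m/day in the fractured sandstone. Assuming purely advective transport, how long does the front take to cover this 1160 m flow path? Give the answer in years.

3690

Hydraulic gradient i = (99.80 − 98.96) / 1160 = 0.84 / 1160 = 0.0007241.
Darcy flux q = K · i = 0.1190 × 0.0007241 = 8.617e-05 m/day.
Seepage velocity v = q / n_e = 8.617e-05 / 0.10 = 0.0008617 m/day.
Travel time t = L / v = 1160 / 0.0008617 = 1.346e+06 days = 3686 years.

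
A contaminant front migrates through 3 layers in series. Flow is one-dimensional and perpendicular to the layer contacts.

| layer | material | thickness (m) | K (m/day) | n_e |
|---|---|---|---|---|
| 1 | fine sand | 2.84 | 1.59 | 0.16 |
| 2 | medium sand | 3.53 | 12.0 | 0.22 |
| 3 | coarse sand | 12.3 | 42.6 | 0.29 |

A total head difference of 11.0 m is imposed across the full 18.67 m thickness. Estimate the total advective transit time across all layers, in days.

1.03

With flow normal to the layers, continuity requires the same specific discharge q through every layer.
Σ(b_i/K_i) = 2.84/1.59 + 3.53/12.0 + 12.3/42.6 = 2.369 d.
q = Δh / Σ(b_i/K_i) = 11.0 / 2.369 = 4.643 m/day.
In each layer the seepage velocity is v_i = q/n_i, so the layer transit time is t_i = b_i·n_i / q:
  layer 1 (fine sand): t_1 = 2.84 × 0.16 / 4.643 = 0.09786 d
  layer 2 (medium sand): t_2 = 3.53 × 0.22 / 4.643 = 0.1673 d
  layer 3 (coarse sand): t_3 = 12.3 × 0.29 / 4.643 = 0.7682 d
Total t = Σ t_i = 1.033 days.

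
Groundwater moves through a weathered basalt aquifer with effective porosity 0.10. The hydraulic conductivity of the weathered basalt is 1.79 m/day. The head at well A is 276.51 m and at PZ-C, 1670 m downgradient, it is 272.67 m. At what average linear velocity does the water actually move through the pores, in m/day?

0.0412

Hydraulic gradient i = (276.51 − 272.67) / 1670 = 3.84 / 1670 = 0.002299.
Darcy flux q = K · i = 1.790 × 0.002299 = 0.004116 m/day.
Seepage velocity v = q / n_e = 0.004116 / 0.10 = 0.04116 m/day.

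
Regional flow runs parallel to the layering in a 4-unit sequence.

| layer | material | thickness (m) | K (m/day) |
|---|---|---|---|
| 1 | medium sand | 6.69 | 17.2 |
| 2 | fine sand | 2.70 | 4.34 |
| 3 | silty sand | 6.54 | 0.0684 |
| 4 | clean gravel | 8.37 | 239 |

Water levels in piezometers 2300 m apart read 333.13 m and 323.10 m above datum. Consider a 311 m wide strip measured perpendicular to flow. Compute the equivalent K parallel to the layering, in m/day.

Flow is parallel to layering, so each bed carries its own Darcy discharge and the transmissivities add.
Σ(K_i·b_i) = 17.2×6.69 + 4.34×2.70 + 0.0684×6.54 + 239×8.37 = 2128 m²/day.
Total thickness b = 24.30 m, so K_eq = Σ(K_i·b_i)/b = 87.56 m/day.

87.6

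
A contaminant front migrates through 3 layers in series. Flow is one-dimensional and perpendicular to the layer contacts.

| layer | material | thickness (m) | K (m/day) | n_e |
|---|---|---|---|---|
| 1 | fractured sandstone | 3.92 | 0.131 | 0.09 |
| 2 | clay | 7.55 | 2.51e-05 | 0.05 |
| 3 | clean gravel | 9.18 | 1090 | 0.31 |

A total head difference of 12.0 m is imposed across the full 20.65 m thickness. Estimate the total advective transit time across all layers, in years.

245

With flow normal to the layers, continuity requires the same specific discharge q through every layer.
Σ(b_i/K_i) = 3.92/0.131 + 7.55/2.51e-05 + 9.18/1090 = 3.008e+05 d.
q = Δh / Σ(b_i/K_i) = 12.0 / 3.008e+05 = 3.989e-05 m/day.
In each layer the seepage velocity is v_i = q/n_i, so the layer transit time is t_i = b_i·n_i / q:
  layer 1 (fractured sandstone): t_1 = 3.92 × 0.09 / 3.989e-05 = 8844 d
  layer 2 (clay): t_2 = 7.55 × 0.05 / 3.989e-05 = 9464 d
  layer 3 (clean gravel): t_3 = 9.18 × 0.31 / 3.989e-05 = 71341 d
Total t = Σ t_i = 89649 days = 245.4 years.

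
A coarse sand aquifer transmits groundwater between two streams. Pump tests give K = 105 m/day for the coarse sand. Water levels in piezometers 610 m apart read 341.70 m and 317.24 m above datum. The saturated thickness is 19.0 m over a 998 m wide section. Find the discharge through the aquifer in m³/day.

Cross-sectional area A = 998 × 19.0 = 18962 m².
Hydraulic gradient i = (341.70 − 317.24) / 610 = 24.46 / 610 = 0.04010.
Darcy's law: Q = K · A · i = 105.0 × 18962 × 0.04010 = 79836 m³/day.

79800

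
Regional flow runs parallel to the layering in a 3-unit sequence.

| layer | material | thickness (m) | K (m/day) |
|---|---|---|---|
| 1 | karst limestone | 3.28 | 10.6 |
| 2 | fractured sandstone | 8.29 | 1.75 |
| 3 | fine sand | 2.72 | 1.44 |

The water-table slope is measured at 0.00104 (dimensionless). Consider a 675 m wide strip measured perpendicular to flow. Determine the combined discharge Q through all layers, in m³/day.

Flow is parallel to layering, so each bed carries its own Darcy discharge and the transmissivities add.
Σ(K_i·b_i) = 10.6×3.28 + 1.75×8.29 + 1.44×2.72 = 53.19 m²/day.
Hydraulic gradient i = 0.00104.
Q = Σ(K_i·b_i) · W · i = 53.19 × 675 × 0.001040 = 37.34 m³/day.

37.3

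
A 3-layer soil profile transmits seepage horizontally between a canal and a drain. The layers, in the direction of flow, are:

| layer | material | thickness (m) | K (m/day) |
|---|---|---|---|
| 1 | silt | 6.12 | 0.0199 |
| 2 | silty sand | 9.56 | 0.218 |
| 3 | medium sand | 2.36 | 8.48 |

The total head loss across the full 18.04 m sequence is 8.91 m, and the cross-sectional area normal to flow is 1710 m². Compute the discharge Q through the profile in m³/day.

43.3

Flow is perpendicular to layering, so the layers act in series and the equivalent K is the thickness-weighted harmonic mean.
Total thickness L = 6.12 + 9.56 + 2.36 = 18.04 m.
Σ(b_i/K_i) = 6.12/0.0199 + 9.56/0.218 + 2.36/8.48 = 351.7 d.
K_eq = L / Σ(b_i/K_i) = 18.04 / 351.7 = 0.05130 m/day.
Q = K_eq · A · (Δh/L) = 0.05130 × 1710 × (8.91/18.04) = 43.33 m³/day.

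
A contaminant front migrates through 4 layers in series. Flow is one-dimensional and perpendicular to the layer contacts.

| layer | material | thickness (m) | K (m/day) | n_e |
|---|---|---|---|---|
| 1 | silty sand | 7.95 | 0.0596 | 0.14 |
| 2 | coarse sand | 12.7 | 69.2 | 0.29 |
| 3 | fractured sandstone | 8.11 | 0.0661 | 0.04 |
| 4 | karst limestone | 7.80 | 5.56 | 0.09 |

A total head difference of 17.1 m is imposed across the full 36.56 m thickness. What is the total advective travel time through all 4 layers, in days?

With flow normal to the layers, continuity requires the same specific discharge q through every layer.
Σ(b_i/K_i) = 7.95/0.0596 + 12.7/69.2 + 8.11/0.0661 + 7.80/5.56 = 257.7 d.
q = Δh / Σ(b_i/K_i) = 17.1 / 257.7 = 0.06636 m/day.
In each layer the seepage velocity is v_i = q/n_i, so the layer transit time is t_i = b_i·n_i / q:
  layer 1 (silty sand): t_1 = 7.95 × 0.14 / 0.06636 = 16.77 d
  layer 2 (coarse sand): t_2 = 12.7 × 0.29 / 0.06636 = 55.50 d
  layer 3 (fractured sandstone): t_3 = 8.11 × 0.04 / 0.06636 = 4.888 d
  layer 4 (karst limestone): t_4 = 7.80 × 0.09 / 0.06636 = 10.58 d
Total t = Σ t_i = 87.73 days.

87.7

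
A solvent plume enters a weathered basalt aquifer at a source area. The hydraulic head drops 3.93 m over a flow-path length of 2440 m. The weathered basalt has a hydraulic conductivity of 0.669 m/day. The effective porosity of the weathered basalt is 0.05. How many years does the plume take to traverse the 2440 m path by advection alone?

Hydraulic gradient i = Δh / L = 3.93 / 2440 = 0.001611.
Darcy flux q = K · i = 0.6690 × 0.001611 = 0.001078 m/day.
Seepage velocity v = q / n_e = 0.001078 / 0.05 = 0.02155 m/day.
Travel time t = L / v = 2440 / 0.02155 = 1.132e+05 days = 310.0 years.

310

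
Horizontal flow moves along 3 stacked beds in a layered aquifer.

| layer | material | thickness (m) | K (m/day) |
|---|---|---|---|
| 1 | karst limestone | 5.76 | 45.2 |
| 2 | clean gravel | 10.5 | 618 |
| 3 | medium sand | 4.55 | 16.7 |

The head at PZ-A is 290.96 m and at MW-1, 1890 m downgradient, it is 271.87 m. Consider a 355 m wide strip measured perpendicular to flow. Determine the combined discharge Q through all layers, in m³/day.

24500

Flow is parallel to layering, so each bed carries its own Darcy discharge and the transmissivities add.
Σ(K_i·b_i) = 45.2×5.76 + 618×10.5 + 16.7×4.55 = 6825 m²/day.
Hydraulic gradient i = (290.96 − 271.87) / 1890 = 19.09 / 1890 = 0.01010.
Q = Σ(K_i·b_i) · W · i = 6825 × 355 × 0.01010 = 24474 m³/day.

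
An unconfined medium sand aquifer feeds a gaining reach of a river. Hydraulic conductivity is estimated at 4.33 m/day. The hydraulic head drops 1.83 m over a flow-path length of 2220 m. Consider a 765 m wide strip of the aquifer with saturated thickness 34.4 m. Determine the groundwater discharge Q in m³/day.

Cross-sectional area A = 765 × 34.4 = 26316 m².
Hydraulic gradient i = Δh / L = 1.83 / 2220 = 0.0008243.
Darcy's law: Q = K · A · i = 4.330 × 26316 × 0.0008243 = 93.93 m³/day.

93.9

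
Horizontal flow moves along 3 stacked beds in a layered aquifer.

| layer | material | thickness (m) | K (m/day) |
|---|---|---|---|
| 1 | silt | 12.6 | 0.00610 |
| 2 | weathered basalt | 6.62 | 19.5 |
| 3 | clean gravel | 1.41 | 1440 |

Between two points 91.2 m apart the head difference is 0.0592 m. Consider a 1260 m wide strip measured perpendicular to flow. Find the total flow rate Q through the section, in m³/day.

Flow is parallel to layering, so each bed carries its own Darcy discharge and the transmissivities add.
Σ(K_i·b_i) = 0.00610×12.6 + 19.5×6.62 + 1440×1.41 = 2160 m²/day.
Hydraulic gradient i = Δh / L = 0.0592 / 91.2 = 0.0006491.
Q = Σ(K_i·b_i) · W · i = 2160 × 1260 × 0.0006491 = 1766 m³/day.

1770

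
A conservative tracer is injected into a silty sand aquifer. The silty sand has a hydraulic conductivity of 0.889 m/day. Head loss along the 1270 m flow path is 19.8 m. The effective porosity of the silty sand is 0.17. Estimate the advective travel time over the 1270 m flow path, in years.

Hydraulic gradient i = Δh / L = 19.8 / 1270 = 0.01559.
Darcy flux q = K · i = 0.8890 × 0.01559 = 0.01386 m/day.
Seepage velocity v = q / n_e = 0.01386 / 0.17 = 0.08153 m/day.
Travel time t = L / v = 1270 / 0.08153 = 15577 days = 42.65 years.

42.6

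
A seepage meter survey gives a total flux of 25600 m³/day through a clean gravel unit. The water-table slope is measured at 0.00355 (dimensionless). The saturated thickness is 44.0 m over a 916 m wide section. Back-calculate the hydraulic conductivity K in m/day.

Cross-sectional area A = 916 × 44.0 = 40304 m².
Hydraulic gradient i = 0.00355.
From Q = K·A·i, K = Q / (A·i) = 25600 / (40304 × 0.003550) = 178.9 m/day.

179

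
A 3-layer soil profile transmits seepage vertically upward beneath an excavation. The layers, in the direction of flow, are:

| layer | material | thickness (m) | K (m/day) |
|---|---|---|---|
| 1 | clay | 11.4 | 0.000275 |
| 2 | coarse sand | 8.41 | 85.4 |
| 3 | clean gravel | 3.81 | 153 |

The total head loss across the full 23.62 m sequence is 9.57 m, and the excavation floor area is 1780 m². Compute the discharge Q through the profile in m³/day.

0.411

Flow is perpendicular to layering, so the layers act in series and the equivalent K is the thickness-weighted harmonic mean.
Total thickness L = 11.4 + 8.41 + 3.81 = 23.62 m.
Σ(b_i/K_i) = 11.4/0.000275 + 8.41/85.4 + 3.81/153 = 41455 d.
K_eq = L / Σ(b_i/K_i) = 23.62 / 41455 = 0.0005698 m/day.
Q = K_eq · A · (Δh/L) = 0.0005698 × 1780 × (9.57/23.62) = 0.4109 m³/day.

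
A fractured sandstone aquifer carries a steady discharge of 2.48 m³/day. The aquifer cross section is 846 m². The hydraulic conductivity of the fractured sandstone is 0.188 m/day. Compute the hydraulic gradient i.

From Q = K·A·i, i = Q / (K·A) = 2.48 / (0.1880 × 846.0) = 0.01559.

0.0156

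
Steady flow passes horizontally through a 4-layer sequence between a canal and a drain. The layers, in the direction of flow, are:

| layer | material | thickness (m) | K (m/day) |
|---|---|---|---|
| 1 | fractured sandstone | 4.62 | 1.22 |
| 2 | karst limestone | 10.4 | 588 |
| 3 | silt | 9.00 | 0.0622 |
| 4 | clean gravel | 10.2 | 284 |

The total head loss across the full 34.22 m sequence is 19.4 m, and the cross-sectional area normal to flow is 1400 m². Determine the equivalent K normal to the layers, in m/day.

Flow is perpendicular to layering, so the layers act in series and the equivalent K is the thickness-weighted harmonic mean.
Total thickness L = 4.62 + 10.4 + 9.00 + 10.2 = 34.22 m.
Σ(b_i/K_i) = 4.62/1.22 + 10.4/588 + 9.00/0.0622 + 10.2/284 = 148.5 d.
K_eq = L / Σ(b_i/K_i) = 34.22 / 148.5 = 0.2304 m/day.

0.230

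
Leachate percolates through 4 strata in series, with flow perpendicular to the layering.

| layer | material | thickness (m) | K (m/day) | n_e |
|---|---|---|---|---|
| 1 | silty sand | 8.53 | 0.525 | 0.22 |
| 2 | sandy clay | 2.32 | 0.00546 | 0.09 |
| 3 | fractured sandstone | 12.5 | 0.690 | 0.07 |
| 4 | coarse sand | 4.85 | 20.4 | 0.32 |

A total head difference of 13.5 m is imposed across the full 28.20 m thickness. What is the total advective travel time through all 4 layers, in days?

With flow normal to the layers, continuity requires the same specific discharge q through every layer.
Σ(b_i/K_i) = 8.53/0.525 + 2.32/0.00546 + 12.5/0.690 + 4.85/20.4 = 459.5 d.
q = Δh / Σ(b_i/K_i) = 13.5 / 459.5 = 0.02938 m/day.
In each layer the seepage velocity is v_i = q/n_i, so the layer transit time is t_i = b_i·n_i / q:
  layer 1 (silty sand): t_1 = 8.53 × 0.22 / 0.02938 = 63.88 d
  layer 2 (sandy clay): t_2 = 2.32 × 0.09 / 0.02938 = 7.107 d
  layer 3 (fractured sandstone): t_3 = 12.5 × 0.07 / 0.02938 = 29.78 d
  layer 4 (coarse sand): t_4 = 4.85 × 0.32 / 0.02938 = 52.83 d
Total t = Σ t_i = 153.6 days.

154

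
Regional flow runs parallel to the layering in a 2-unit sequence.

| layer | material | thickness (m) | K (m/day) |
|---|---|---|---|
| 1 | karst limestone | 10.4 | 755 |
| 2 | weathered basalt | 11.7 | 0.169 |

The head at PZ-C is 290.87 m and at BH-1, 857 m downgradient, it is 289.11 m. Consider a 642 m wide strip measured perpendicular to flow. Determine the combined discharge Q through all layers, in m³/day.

10400

Flow is parallel to layering, so each bed carries its own Darcy discharge and the transmissivities add.
Σ(K_i·b_i) = 755×10.4 + 0.169×11.7 = 7854 m²/day.
Hydraulic gradient i = (290.87 − 289.11) / 857 = 1.76 / 857 = 0.002054.
Q = Σ(K_i·b_i) · W · i = 7854 × 642 × 0.002054 = 10355 m³/day.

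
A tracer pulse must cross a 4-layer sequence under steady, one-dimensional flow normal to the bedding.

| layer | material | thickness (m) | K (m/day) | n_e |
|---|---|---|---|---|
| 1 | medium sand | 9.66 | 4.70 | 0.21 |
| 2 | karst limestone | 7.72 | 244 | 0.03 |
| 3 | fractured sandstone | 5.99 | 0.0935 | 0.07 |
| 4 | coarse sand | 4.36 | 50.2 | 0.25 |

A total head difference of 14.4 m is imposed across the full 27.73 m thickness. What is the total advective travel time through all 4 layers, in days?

17.3

With flow normal to the layers, continuity requires the same specific discharge q through every layer.
Σ(b_i/K_i) = 9.66/4.70 + 7.72/244 + 5.99/0.0935 + 4.36/50.2 = 66.24 d.
q = Δh / Σ(b_i/K_i) = 14.4 / 66.24 = 0.2174 m/day.
In each layer the seepage velocity is v_i = q/n_i, so the layer transit time is t_i = b_i·n_i / q:
  layer 1 (medium sand): t_1 = 9.66 × 0.21 / 0.2174 = 9.331 d
  layer 2 (karst limestone): t_2 = 7.72 × 0.03 / 0.2174 = 1.065 d
  layer 3 (fractured sandstone): t_3 = 5.99 × 0.07 / 0.2174 = 1.929 d
  layer 4 (coarse sand): t_4 = 4.36 × 0.25 / 0.2174 = 5.014 d
Total t = Σ t_i = 17.34 days.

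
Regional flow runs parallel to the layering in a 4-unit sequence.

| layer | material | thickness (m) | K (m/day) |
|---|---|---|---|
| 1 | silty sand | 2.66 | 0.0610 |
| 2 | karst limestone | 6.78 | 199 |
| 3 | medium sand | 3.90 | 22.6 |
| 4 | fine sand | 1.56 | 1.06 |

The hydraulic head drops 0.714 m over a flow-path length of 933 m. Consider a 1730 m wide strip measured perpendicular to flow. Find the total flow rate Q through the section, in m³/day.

1910

Flow is parallel to layering, so each bed carries its own Darcy discharge and the transmissivities add.
Σ(K_i·b_i) = 0.0610×2.66 + 199×6.78 + 22.6×3.90 + 1.06×1.56 = 1439 m²/day.
Hydraulic gradient i = Δh / L = 0.714 / 933 = 0.0007653.
Q = Σ(K_i·b_i) · W · i = 1439 × 1730 × 0.0007653 = 1905 m³/day.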